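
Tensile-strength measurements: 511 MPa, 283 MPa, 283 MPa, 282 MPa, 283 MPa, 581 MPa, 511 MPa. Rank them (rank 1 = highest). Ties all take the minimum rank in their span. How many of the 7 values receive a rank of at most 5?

Sorted (descending): 581, 511, 511, 283, 283, 283, 282
The 2 values of 511 occupy positions 2–3 → each gets rank 2.
The 3 values of 283 occupy positions 4–6 → each gets rank 4.
Ranks ≤ 5: {1, 2, 2, 4, 4, 4} → 6 values.

6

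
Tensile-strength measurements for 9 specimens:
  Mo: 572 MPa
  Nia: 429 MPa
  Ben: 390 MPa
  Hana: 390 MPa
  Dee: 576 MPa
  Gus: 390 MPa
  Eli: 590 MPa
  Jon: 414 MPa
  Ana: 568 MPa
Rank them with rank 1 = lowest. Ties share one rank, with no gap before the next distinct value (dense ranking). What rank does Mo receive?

Sorted (ascending): 390, 390, 390, 414, 429, 568, 572, 576, 590
The 3 values of 390 share dense rank 1.
Remaining distinct values take the next consecutive integers.
Mo has value 572 MPa → rank 5.

5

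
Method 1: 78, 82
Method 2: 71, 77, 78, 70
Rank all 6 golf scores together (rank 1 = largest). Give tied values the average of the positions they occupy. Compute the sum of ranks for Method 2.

Sorted (descending): 82, 78, 78, 77, 71, 70
The 2 values of 78 occupy positions 2–3 → average rank (2+3)/2 = 2.5.
Method 2 values → pooled ranks: 71→5, 77→4, 78→2.5, 70→6
Rank sum = 5 + 4 + 2.5 + 6 = 17.5

17.5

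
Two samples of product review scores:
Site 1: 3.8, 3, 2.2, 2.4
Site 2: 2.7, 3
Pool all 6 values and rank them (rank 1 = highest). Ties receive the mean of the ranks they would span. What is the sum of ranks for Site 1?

Sorted (descending): 3.8, 3, 3, 2.7, 2.4, 2.2
The 2 values of 3 occupy positions 2–3 → average rank (2+3)/2 = 2.5.
Site 1 values → pooled ranks: 3.8→1, 3→2.5, 2.2→6, 2.4→5
Rank sum = 1 + 2.5 + 6 + 5 = 14.5

14.5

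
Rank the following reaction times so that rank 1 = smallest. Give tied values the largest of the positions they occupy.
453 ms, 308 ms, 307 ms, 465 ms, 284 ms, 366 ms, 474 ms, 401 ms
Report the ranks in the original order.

6, 3, 2, 7, 1, 4, 8, 5

Sorted (ascending): 284, 307, 308, 366, 401, 453, 465, 474
No ties — each value takes its position as its rank.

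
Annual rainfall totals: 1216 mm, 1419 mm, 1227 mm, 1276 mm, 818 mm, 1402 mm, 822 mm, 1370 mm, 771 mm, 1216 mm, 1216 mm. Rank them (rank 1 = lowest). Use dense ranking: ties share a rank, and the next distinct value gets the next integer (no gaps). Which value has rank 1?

771

Sorted (ascending): 771, 818, 822, 1216, 1216, 1216, 1227, 1276, 1370, 1402, 1419
The 3 values of 1216 share dense rank 4.
Remaining distinct values take the next consecutive integers.
Rank 1 → value 771.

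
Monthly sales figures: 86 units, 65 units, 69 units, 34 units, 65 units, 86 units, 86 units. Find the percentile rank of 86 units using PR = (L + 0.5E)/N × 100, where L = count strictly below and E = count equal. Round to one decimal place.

78.6

N = 7.
Strictly below 86: 4. Equal to 86: 3.
PR = (4 + 0.5·3)/7 × 100 = 78.6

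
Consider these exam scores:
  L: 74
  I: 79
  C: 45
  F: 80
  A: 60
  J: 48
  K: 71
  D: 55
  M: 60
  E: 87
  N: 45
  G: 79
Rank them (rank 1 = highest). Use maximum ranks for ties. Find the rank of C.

Sorted (descending): 87, 80, 79, 79, 74, 71, 60, 60, 55, 48, 45, 45
The 2 values of 79 occupy positions 3–4 → each gets rank 4.
The 2 values of 60 occupy positions 7–8 → each gets rank 8.
The 2 values of 45 occupy positions 11–12 → each gets rank 12.
C has value 45 → rank 12.

12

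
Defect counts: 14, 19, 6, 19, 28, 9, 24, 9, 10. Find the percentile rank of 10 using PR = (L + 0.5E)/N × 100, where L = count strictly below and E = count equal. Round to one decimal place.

N = 9.
Strictly below 10: 3. Equal to 10: 1.
PR = (3 + 0.5·1)/9 × 100 = 38.9

38.9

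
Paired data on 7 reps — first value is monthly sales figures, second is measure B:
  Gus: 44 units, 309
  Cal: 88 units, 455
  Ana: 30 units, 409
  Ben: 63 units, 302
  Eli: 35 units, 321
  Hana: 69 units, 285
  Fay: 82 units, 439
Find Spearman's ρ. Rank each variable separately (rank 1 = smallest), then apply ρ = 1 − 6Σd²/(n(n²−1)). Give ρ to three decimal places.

Ranks of variable 1: 3, 7, 1, 4, 2, 5, 6
Ranks of variable 2: 3, 7, 5, 2, 4, 1, 6
d = r₁ − r₂: 0, 0, -4, 2, -2, 4, 0
d²: 0, 0, 16, 4, 4, 16, 0; Σd² = 40
ρ = 1 − 6·40/(7·48) = 1 − 240/336 = 0.286

0.286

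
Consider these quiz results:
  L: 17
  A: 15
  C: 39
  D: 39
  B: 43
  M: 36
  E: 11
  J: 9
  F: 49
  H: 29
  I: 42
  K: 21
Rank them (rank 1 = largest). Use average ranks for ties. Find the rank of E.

11

Sorted (descending): 49, 43, 42, 39, 39, 36, 29, 21, 17, 15, 11, 9
The 2 values of 39 occupy positions 4–5 → average rank (4+5)/2 = 4.5.
E has value 11 → rank 11.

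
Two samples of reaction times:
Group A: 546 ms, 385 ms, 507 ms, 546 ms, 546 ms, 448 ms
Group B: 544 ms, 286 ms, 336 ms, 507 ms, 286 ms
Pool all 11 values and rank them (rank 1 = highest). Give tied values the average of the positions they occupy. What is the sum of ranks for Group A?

Sorted (descending): 546, 546, 546, 544, 507, 507, 448, 385, 336, 286, 286
The 3 values of 546 occupy positions 1–3 → average rank 2.
The 2 values of 507 occupy positions 5–6 → average rank (5+6)/2 = 5.5.
The 2 values of 286 occupy positions 10–11 → average rank (10+11)/2 = 10.5.
Group A values → pooled ranks: 546→2, 385→8, 507→5.5, 546→2, 546→2, 448→7
Rank sum = 2 + 8 + 5.5 + 2 + 2 + 7 = 26.5

26.5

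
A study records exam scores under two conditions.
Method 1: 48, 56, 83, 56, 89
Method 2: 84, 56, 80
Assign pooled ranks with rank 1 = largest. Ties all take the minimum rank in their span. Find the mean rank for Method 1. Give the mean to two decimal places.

4.40

Sorted (descending): 89, 84, 83, 80, 56, 56, 56, 48
The 3 values of 56 occupy positions 5–7 → each gets rank 5.
Method 1 values → pooled ranks: 48→8, 56→5, 83→3, 56→5, 89→1
Mean rank = (8 + 5 + 3 + 5 + 1) / 5 = 4.40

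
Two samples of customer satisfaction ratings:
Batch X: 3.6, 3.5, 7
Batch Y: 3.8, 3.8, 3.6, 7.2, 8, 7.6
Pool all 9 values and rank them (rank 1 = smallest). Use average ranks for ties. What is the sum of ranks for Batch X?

9.5

Sorted (ascending): 3.5, 3.6, 3.6, 3.8, 3.8, 7, 7.2, 7.6, 8
The 2 values of 3.6 occupy positions 2–3 → average rank (2+3)/2 = 2.5.
The 2 values of 3.8 occupy positions 4–5 → average rank (4+5)/2 = 4.5.
Batch X values → pooled ranks: 3.6→2.5, 3.5→1, 7→6
Rank sum = 2.5 + 1 + 6 = 9.5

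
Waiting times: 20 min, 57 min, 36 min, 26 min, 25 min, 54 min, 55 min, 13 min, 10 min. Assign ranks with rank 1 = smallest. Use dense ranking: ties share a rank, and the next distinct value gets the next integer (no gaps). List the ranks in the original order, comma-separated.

Sorted (ascending): 10, 13, 20, 25, 26, 36, 54, 55, 57
No ties — each value takes its position as its rank.

3, 9, 6, 5, 4, 7, 8, 2, 1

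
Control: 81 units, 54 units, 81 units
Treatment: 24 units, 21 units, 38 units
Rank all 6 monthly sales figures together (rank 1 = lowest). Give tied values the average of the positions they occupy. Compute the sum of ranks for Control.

Sorted (ascending): 21, 24, 38, 54, 81, 81
The 2 values of 81 occupy positions 5–6 → average rank (5+6)/2 = 5.5.
Control values → pooled ranks: 81→5.5, 54→4, 81→5.5
Rank sum = 5.5 + 4 + 5.5 = 15

15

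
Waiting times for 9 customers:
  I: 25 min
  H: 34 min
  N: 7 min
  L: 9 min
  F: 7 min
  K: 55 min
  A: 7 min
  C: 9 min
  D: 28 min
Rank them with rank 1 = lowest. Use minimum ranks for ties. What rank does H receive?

Sorted (ascending): 7, 7, 7, 9, 9, 25, 28, 34, 55
The 3 values of 7 occupy positions 1–3 → each gets rank 1.
The 2 values of 9 occupy positions 4–5 → each gets rank 4.
H has value 34 min → rank 8.

8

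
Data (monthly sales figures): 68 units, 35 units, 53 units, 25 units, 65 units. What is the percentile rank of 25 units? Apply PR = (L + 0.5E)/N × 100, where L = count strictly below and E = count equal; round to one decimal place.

N = 5.
Strictly below 25: 0. Equal to 25: 1.
PR = (0 + 0.5·1)/5 × 100 = 10.0

10.0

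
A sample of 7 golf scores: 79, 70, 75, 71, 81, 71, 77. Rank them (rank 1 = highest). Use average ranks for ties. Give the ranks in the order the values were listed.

Sorted (descending): 81, 79, 77, 75, 71, 71, 70
The 2 values of 71 occupy positions 5–6 → average rank (5+6)/2 = 5.5.

2, 7, 4, 5.5, 1, 5.5, 3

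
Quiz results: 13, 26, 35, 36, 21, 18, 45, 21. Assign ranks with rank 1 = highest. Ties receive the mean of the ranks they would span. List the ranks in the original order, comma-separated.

8, 4, 3, 2, 5.5, 7, 1, 5.5

Sorted (descending): 45, 36, 35, 26, 21, 21, 18, 13
The 2 values of 21 occupy positions 5–6 → average rank (5+6)/2 = 5.5.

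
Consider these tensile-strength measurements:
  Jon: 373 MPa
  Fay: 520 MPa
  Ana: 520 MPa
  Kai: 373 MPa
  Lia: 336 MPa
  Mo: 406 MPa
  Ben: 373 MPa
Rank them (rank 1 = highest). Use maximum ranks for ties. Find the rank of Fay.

Sorted (descending): 520, 520, 406, 373, 373, 373, 336
The 2 values of 520 occupy positions 1–2 → each gets rank 2.
The 3 values of 373 occupy positions 4–6 → each gets rank 6.
Fay has value 520 MPa → rank 2.

2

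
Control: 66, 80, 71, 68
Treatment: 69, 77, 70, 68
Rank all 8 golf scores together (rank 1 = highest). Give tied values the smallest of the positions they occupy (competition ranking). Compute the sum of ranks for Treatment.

17

Sorted (descending): 80, 77, 71, 70, 69, 68, 68, 66
The 2 values of 68 occupy positions 6–7 → each gets rank 6.
Treatment values → pooled ranks: 69→5, 77→2, 70→4, 68→6
Rank sum = 5 + 2 + 4 + 6 = 17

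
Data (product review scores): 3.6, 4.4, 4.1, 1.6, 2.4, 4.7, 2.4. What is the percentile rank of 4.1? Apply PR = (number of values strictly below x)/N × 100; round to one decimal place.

N = 7.
Strictly below 4.1: 4. Equal to 4.1: 1.
PR = 4/7 × 100 = 57.1

57.1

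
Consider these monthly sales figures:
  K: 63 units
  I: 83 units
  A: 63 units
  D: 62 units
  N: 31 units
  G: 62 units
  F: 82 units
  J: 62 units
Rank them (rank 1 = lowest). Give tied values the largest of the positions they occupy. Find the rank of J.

Sorted (ascending): 31, 62, 62, 62, 63, 63, 82, 83
The 3 values of 62 occupy positions 2–4 → each gets rank 4.
The 2 values of 63 occupy positions 5–6 → each gets rank 6.
J has value 62 units → rank 4.

4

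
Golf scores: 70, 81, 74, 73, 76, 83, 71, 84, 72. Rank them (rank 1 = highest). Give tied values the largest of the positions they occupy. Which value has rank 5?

74

Sorted (descending): 84, 83, 81, 76, 74, 73, 72, 71, 70
No ties — each value takes its position as its rank.
Rank 5 → value 74.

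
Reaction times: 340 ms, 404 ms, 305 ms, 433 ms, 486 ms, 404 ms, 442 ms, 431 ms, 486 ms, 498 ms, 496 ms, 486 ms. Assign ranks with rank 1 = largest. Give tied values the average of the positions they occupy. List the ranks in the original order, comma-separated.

Sorted (descending): 498, 496, 486, 486, 486, 442, 433, 431, 404, 404, 340, 305
The 3 values of 486 occupy positions 3–5 → average rank 4.
The 2 values of 404 occupy positions 9–10 → average rank (9+10)/2 = 9.5.

11, 9.5, 12, 7, 4, 9.5, 6, 8, 4, 1, 2, 4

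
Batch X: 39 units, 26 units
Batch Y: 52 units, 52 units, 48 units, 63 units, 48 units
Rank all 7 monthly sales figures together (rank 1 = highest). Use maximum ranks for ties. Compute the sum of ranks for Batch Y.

Sorted (descending): 63, 52, 52, 48, 48, 39, 26
The 2 values of 52 occupy positions 2–3 → each gets rank 3.
The 2 values of 48 occupy positions 4–5 → each gets rank 5.
Batch Y values → pooled ranks: 52→3, 52→3, 48→5, 63→1, 48→5
Rank sum = 3 + 3 + 5 + 1 + 5 = 17

17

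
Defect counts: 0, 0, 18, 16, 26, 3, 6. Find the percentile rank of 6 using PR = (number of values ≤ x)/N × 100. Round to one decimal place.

57.1

N = 7.
Strictly below 6: 3. Equal to 6: 1.
PR = 4/7 × 100 = 57.1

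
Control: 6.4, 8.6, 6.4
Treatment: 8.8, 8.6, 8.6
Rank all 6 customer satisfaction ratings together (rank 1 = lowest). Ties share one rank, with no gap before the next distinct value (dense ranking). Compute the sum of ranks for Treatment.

Sorted (ascending): 6.4, 6.4, 8.6, 8.6, 8.6, 8.8
The 2 values of 6.4 share dense rank 1.
The 3 values of 8.6 share dense rank 2.
Remaining distinct values take the next consecutive integers.
Treatment values → pooled ranks: 8.8→3, 8.6→2, 8.6→2
Rank sum = 3 + 2 + 2 = 7

7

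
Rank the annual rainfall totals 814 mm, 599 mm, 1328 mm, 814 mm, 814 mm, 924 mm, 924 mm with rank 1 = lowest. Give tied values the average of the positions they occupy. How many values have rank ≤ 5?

Sorted (ascending): 599, 814, 814, 814, 924, 924, 1328
The 3 values of 814 occupy positions 2–4 → average rank 3.
The 2 values of 924 occupy positions 5–6 → average rank (5+6)/2 = 5.5.
Ranks ≤ 5: {1, 3, 3, 3} → 4 values.

4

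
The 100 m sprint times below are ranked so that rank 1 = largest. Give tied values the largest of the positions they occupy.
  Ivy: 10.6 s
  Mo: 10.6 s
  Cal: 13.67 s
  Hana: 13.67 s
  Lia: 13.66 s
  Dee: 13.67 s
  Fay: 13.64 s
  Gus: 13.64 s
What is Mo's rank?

Sorted (descending): 13.67, 13.67, 13.67, 13.66, 13.64, 13.64, 10.6, 10.6
The 3 values of 13.67 occupy positions 1–3 → each gets rank 3.
The 2 values of 13.64 occupy positions 5–6 → each gets rank 6.
The 2 values of 10.6 occupy positions 7–8 → each gets rank 8.
Mo has value 10.6 s → rank 8.

8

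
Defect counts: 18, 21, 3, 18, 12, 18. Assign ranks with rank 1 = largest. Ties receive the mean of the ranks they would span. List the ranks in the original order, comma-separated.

3, 1, 6, 3, 5, 3

Sorted (descending): 21, 18, 18, 18, 12, 3
The 3 values of 18 occupy positions 2–4 → average rank 3.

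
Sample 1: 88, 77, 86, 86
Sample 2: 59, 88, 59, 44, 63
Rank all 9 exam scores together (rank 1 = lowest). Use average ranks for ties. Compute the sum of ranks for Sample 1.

Sorted (ascending): 44, 59, 59, 63, 77, 86, 86, 88, 88
The 2 values of 59 occupy positions 2–3 → average rank (2+3)/2 = 2.5.
The 2 values of 86 occupy positions 6–7 → average rank (6+7)/2 = 6.5.
The 2 values of 88 occupy positions 8–9 → average rank (8+9)/2 = 8.5.
Sample 1 values → pooled ranks: 88→8.5, 77→5, 86→6.5, 86→6.5
Rank sum = 8.5 + 5 + 6.5 + 6.5 = 26.5

26.5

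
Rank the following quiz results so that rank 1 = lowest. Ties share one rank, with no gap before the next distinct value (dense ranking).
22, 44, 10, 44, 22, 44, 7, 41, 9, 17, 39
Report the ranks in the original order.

Sorted (ascending): 7, 9, 10, 17, 22, 22, 39, 41, 44, 44, 44
The 2 values of 22 share dense rank 5.
The 3 values of 44 share dense rank 8.
Remaining distinct values take the next consecutive integers.

5, 8, 3, 8, 5, 8, 1, 7, 2, 4, 6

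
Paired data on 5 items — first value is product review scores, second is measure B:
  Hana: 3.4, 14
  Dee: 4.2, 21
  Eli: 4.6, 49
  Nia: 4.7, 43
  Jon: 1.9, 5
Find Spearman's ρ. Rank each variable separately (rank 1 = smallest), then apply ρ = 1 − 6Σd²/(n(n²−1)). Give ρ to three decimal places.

Ranks of variable 1: 2, 3, 4, 5, 1
Ranks of variable 2: 2, 3, 5, 4, 1
d = r₁ − r₂: 0, 0, -1, 1, 0
d²: 0, 0, 1, 1, 0; Σd² = 2
ρ = 1 − 6·2/(5·24) = 1 − 12/120 = 0.900

0.900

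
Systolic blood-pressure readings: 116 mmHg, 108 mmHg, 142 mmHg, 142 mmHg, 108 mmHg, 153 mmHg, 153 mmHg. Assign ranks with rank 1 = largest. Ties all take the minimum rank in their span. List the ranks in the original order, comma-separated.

5, 6, 3, 3, 6, 1, 1

Sorted (descending): 153, 153, 142, 142, 116, 108, 108
The 2 values of 153 occupy positions 1–2 → each gets rank 1.
The 2 values of 142 occupy positions 3–4 → each gets rank 3.
The 2 values of 108 occupy positions 6–7 → each gets rank 6.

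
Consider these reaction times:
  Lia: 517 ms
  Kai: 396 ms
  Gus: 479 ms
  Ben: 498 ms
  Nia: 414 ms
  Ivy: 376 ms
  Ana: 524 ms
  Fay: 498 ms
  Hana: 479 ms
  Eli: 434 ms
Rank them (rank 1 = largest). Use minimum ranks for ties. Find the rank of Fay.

3

Sorted (descending): 524, 517, 498, 498, 479, 479, 434, 414, 396, 376
The 2 values of 498 occupy positions 3–4 → each gets rank 3.
The 2 values of 479 occupy positions 5–6 → each gets rank 5.
Fay has value 498 ms → rank 3.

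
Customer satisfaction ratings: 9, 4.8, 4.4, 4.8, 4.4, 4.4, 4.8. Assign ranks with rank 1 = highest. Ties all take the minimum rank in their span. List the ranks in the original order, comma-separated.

1, 2, 5, 2, 5, 5, 2

Sorted (descending): 9, 4.8, 4.8, 4.8, 4.4, 4.4, 4.4
The 3 values of 4.8 occupy positions 2–4 → each gets rank 2.
The 3 values of 4.4 occupy positions 5–7 → each gets rank 5.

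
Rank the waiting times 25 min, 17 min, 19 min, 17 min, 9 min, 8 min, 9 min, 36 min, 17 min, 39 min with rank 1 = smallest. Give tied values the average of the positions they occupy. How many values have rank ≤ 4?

Sorted (ascending): 8, 9, 9, 17, 17, 17, 19, 25, 36, 39
The 2 values of 9 occupy positions 2–3 → average rank (2+3)/2 = 2.5.
The 3 values of 17 occupy positions 4–6 → average rank 5.
Ranks ≤ 4: {1, 2.5, 2.5} → 3 values.

3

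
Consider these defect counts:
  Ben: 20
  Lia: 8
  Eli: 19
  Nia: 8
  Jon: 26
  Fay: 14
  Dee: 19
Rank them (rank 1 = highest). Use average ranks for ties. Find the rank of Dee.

Sorted (descending): 26, 20, 19, 19, 14, 8, 8
The 2 values of 19 occupy positions 3–4 → average rank (3+4)/2 = 3.5.
The 2 values of 8 occupy positions 6–7 → average rank (6+7)/2 = 6.5.
Dee has value 19 → rank 3.5.

3.5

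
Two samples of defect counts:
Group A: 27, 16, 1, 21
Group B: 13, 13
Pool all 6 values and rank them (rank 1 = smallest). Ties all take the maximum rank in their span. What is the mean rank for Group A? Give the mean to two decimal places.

4.00

Sorted (ascending): 1, 13, 13, 16, 21, 27
The 2 values of 13 occupy positions 2–3 → each gets rank 3.
Group A values → pooled ranks: 27→6, 16→4, 1→1, 21→5
Mean rank = (6 + 4 + 1 + 5) / 4 = 4.00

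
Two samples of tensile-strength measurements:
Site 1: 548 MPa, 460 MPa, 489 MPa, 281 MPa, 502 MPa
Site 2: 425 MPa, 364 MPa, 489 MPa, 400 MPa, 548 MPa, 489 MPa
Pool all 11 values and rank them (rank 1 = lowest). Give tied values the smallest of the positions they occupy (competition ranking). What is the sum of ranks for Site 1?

31

Sorted (ascending): 281, 364, 400, 425, 460, 489, 489, 489, 502, 548, 548
The 3 values of 489 occupy positions 6–8 → each gets rank 6.
The 2 values of 548 occupy positions 10–11 → each gets rank 10.
Site 1 values → pooled ranks: 548→10, 460→5, 489→6, 281→1, 502→9
Rank sum = 10 + 5 + 6 + 1 + 9 = 31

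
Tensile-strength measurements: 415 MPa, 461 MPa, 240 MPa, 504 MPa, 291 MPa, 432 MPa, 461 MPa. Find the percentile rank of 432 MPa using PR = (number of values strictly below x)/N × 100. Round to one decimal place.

42.9

N = 7.
Strictly below 432: 3. Equal to 432: 1.
PR = 3/7 × 100 = 42.9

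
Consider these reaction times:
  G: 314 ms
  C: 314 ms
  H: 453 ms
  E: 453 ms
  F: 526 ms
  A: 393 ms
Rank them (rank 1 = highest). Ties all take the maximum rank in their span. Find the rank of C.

Sorted (descending): 526, 453, 453, 393, 314, 314
The 2 values of 453 occupy positions 2–3 → each gets rank 3.
The 2 values of 314 occupy positions 5–6 → each gets rank 6.
C has value 314 ms → rank 6.

6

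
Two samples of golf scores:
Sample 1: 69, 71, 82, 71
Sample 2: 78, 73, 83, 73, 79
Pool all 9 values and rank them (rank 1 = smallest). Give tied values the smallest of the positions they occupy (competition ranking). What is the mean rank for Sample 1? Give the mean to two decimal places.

Sorted (ascending): 69, 71, 71, 73, 73, 78, 79, 82, 83
The 2 values of 71 occupy positions 2–3 → each gets rank 2.
The 2 values of 73 occupy positions 4–5 → each gets rank 4.
Sample 1 values → pooled ranks: 69→1, 71→2, 82→8, 71→2
Mean rank = (1 + 2 + 8 + 2) / 4 = 3.25

3.25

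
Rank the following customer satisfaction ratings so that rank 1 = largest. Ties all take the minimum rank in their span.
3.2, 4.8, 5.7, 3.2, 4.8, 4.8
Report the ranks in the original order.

5, 2, 1, 5, 2, 2

Sorted (descending): 5.7, 4.8, 4.8, 4.8, 3.2, 3.2
The 3 values of 4.8 occupy positions 2–4 → each gets rank 2.
The 2 values of 3.2 occupy positions 5–6 → each gets rank 5.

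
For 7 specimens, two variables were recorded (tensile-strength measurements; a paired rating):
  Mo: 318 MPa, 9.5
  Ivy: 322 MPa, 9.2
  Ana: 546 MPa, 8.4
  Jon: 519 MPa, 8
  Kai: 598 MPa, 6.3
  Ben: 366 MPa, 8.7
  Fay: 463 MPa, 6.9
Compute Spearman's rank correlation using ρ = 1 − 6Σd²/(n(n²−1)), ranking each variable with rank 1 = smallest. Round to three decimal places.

-0.857

Ranks of variable 1: 1, 2, 6, 5, 7, 3, 4
Ranks of variable 2: 7, 6, 4, 3, 1, 5, 2
d = r₁ − r₂: -6, -4, 2, 2, 6, -2, 2
d²: 36, 16, 4, 4, 36, 4, 4; Σd² = 104
ρ = 1 − 6·104/(7·48) = 1 − 624/336 = -0.857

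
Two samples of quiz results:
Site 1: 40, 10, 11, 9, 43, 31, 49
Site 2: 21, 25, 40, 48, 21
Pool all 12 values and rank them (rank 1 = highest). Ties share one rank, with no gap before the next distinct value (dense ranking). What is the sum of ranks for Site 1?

40

Sorted (descending): 49, 48, 43, 40, 40, 31, 25, 21, 21, 11, 10, 9
The 2 values of 40 share dense rank 4.
The 2 values of 21 share dense rank 7.
Remaining distinct values take the next consecutive integers.
Site 1 values → pooled ranks: 40→4, 10→9, 11→8, 9→10, 43→3, 31→5, 49→1
Rank sum = 4 + 9 + 8 + 10 + 3 + 5 + 1 = 40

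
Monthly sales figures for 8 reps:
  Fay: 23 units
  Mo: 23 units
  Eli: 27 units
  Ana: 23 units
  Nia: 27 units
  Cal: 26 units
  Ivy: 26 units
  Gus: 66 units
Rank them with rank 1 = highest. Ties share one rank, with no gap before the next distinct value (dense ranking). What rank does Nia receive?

2

Sorted (descending): 66, 27, 27, 26, 26, 23, 23, 23
The 2 values of 27 share dense rank 2.
The 2 values of 26 share dense rank 3.
The 3 values of 23 share dense rank 4.
Remaining distinct values take the next consecutive integers.
Nia has value 27 units → rank 2.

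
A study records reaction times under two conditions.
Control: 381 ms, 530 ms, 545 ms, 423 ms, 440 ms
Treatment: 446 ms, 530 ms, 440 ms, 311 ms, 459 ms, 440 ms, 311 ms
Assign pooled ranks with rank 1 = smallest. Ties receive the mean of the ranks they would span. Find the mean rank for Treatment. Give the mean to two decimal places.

6.07

Sorted (ascending): 311, 311, 381, 423, 440, 440, 440, 446, 459, 530, 530, 545
The 2 values of 311 occupy positions 1–2 → average rank (1+2)/2 = 1.5.
The 3 values of 440 occupy positions 5–7 → average rank 6.
The 2 values of 530 occupy positions 10–11 → average rank (10+11)/2 = 10.5.
Treatment values → pooled ranks: 446→8, 530→10.5, 440→6, 311→1.5, 459→9, 440→6, 311→1.5
Mean rank = (8 + 10.5 + 6 + 1.5 + 9 + 6 + 1.5) / 7 = 6.07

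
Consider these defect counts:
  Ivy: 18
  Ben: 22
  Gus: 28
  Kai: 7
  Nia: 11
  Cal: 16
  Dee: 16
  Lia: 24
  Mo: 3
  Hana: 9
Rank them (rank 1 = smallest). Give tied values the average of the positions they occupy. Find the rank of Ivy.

Sorted (ascending): 3, 7, 9, 11, 16, 16, 18, 22, 24, 28
The 2 values of 16 occupy positions 5–6 → average rank (5+6)/2 = 5.5.
Ivy has value 18 → rank 7.

7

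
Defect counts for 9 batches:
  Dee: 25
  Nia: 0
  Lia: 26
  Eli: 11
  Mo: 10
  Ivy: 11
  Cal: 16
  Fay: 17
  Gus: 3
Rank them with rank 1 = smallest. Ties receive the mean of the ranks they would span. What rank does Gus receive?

2

Sorted (ascending): 0, 3, 10, 11, 11, 16, 17, 25, 26
The 2 values of 11 occupy positions 4–5 → average rank (4+5)/2 = 4.5.
Gus has value 3 → rank 2.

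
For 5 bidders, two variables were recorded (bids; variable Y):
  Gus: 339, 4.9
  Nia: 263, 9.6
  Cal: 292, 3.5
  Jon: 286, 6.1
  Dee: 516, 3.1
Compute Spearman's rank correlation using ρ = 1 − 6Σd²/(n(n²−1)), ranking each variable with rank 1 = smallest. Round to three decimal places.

-0.900

Ranks of variable 1: 4, 1, 3, 2, 5
Ranks of variable 2: 3, 5, 2, 4, 1
d = r₁ − r₂: 1, -4, 1, -2, 4
d²: 1, 16, 1, 4, 16; Σd² = 38
ρ = 1 − 6·38/(5·24) = 1 − 228/120 = -0.900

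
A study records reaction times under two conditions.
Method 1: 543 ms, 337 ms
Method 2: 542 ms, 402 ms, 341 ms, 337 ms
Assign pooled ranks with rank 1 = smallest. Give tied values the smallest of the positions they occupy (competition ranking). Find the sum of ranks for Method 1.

Sorted (ascending): 337, 337, 341, 402, 542, 543
The 2 values of 337 occupy positions 1–2 → each gets rank 1.
Method 1 values → pooled ranks: 543→6, 337→1
Rank sum = 6 + 1 = 7

7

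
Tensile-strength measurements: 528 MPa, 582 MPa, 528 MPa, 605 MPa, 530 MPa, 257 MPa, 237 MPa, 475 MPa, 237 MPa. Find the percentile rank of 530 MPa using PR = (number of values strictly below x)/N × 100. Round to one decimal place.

N = 9.
Strictly below 530: 6. Equal to 530: 1.
PR = 6/9 × 100 = 66.7

66.7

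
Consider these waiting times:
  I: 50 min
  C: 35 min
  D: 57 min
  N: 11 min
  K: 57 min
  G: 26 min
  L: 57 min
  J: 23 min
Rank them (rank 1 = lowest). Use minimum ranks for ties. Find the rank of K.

Sorted (ascending): 11, 23, 26, 35, 50, 57, 57, 57
The 3 values of 57 occupy positions 6–8 → each gets rank 6.
K has value 57 min → rank 6.

6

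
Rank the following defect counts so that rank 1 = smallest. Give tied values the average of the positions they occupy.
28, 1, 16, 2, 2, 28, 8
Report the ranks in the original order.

6.5, 1, 5, 2.5, 2.5, 6.5, 4

Sorted (ascending): 1, 2, 2, 8, 16, 28, 28
The 2 values of 2 occupy positions 2–3 → average rank (2+3)/2 = 2.5.
The 2 values of 28 occupy positions 6–7 → average rank (6+7)/2 = 6.5.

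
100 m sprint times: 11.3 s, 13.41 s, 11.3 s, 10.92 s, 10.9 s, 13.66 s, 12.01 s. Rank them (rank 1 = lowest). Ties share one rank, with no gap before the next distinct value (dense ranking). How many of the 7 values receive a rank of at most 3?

4

Sorted (ascending): 10.9, 10.92, 11.3, 11.3, 12.01, 13.41, 13.66
The 2 values of 11.3 share dense rank 3.
Remaining distinct values take the next consecutive integers.
Ranks ≤ 3: {1, 2, 3, 3} → 4 values.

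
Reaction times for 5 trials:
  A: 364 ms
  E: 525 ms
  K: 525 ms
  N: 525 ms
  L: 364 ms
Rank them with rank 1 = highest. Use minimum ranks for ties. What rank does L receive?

Sorted (descending): 525, 525, 525, 364, 364
The 3 values of 525 occupy positions 1–3 → each gets rank 1.
The 2 values of 364 occupy positions 4–5 → each gets rank 4.
L has value 364 ms → rank 4.

4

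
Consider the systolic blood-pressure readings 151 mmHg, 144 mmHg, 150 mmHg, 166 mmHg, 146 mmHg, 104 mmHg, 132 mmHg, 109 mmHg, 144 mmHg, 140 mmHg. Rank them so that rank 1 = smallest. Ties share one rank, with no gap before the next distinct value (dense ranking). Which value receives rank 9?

166

Sorted (ascending): 104, 109, 132, 140, 144, 144, 146, 150, 151, 166
The 2 values of 144 share dense rank 5.
Remaining distinct values take the next consecutive integers.
Rank 9 → value 166.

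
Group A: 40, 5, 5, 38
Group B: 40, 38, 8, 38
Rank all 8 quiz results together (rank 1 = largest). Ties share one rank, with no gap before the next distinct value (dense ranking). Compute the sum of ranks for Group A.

Sorted (descending): 40, 40, 38, 38, 38, 8, 5, 5
The 2 values of 40 share dense rank 1.
The 3 values of 38 share dense rank 2.
The 2 values of 5 share dense rank 4.
Remaining distinct values take the next consecutive integers.
Group A values → pooled ranks: 40→1, 5→4, 5→4, 38→2
Rank sum = 1 + 4 + 4 + 2 = 11

11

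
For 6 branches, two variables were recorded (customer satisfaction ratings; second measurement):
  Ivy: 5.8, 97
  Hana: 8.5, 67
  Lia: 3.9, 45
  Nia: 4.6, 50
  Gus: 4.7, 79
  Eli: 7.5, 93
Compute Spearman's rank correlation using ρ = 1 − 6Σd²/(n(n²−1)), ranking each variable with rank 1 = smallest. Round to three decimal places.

Ranks of variable 1: 4, 6, 1, 2, 3, 5
Ranks of variable 2: 6, 3, 1, 2, 4, 5
d = r₁ − r₂: -2, 3, 0, 0, -1, 0
d²: 4, 9, 0, 0, 1, 0; Σd² = 14
ρ = 1 − 6·14/(6·35) = 1 − 84/210 = 0.600

0.600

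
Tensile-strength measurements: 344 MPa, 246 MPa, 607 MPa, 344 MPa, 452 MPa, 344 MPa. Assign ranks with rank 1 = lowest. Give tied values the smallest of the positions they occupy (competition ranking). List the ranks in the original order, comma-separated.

Sorted (ascending): 246, 344, 344, 344, 452, 607
The 3 values of 344 occupy positions 2–4 → each gets rank 2.

2, 1, 6, 2, 5, 2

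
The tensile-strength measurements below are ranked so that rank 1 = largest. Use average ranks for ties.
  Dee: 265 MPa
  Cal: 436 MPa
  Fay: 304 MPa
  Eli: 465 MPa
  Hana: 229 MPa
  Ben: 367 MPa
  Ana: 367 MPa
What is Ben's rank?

Sorted (descending): 465, 436, 367, 367, 304, 265, 229
The 2 values of 367 occupy positions 3–4 → average rank (3+4)/2 = 3.5.
Ben has value 367 MPa → rank 3.5.

3.5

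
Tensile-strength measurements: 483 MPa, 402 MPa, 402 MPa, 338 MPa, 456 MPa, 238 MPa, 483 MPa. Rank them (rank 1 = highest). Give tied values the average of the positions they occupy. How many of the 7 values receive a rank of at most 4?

3

Sorted (descending): 483, 483, 456, 402, 402, 338, 238
The 2 values of 483 occupy positions 1–2 → average rank (1+2)/2 = 1.5.
The 2 values of 402 occupy positions 4–5 → average rank (4+5)/2 = 4.5.
Ranks ≤ 4: {1.5, 1.5, 3} → 3 values.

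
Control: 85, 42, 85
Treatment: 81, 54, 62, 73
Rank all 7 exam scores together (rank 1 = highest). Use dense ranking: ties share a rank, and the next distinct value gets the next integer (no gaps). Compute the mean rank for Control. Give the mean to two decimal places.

2.67

Sorted (descending): 85, 85, 81, 73, 62, 54, 42
The 2 values of 85 share dense rank 1.
Remaining distinct values take the next consecutive integers.
Control values → pooled ranks: 85→1, 42→6, 85→1
Mean rank = (1 + 6 + 1) / 3 = 2.67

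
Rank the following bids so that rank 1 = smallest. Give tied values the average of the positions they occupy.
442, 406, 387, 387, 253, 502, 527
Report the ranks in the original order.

Sorted (ascending): 253, 387, 387, 406, 442, 502, 527
The 2 values of 387 occupy positions 2–3 → average rank (2+3)/2 = 2.5.

5, 4, 2.5, 2.5, 1, 6, 7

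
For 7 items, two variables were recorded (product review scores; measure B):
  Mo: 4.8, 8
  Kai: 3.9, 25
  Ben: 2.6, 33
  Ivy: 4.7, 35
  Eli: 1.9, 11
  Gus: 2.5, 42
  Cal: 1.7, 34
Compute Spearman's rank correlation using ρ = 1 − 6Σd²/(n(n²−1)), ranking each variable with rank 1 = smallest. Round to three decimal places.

-0.286

Ranks of variable 1: 7, 5, 4, 6, 2, 3, 1
Ranks of variable 2: 1, 3, 4, 6, 2, 7, 5
d = r₁ − r₂: 6, 2, 0, 0, 0, -4, -4
d²: 36, 4, 0, 0, 0, 16, 16; Σd² = 72
ρ = 1 − 6·72/(7·48) = 1 − 432/336 = -0.286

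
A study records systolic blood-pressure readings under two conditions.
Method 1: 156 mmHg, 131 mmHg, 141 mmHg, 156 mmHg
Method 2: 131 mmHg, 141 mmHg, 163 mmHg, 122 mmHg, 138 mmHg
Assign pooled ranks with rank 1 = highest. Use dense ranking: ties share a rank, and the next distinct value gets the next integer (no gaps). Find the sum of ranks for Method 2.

Sorted (descending): 163, 156, 156, 141, 141, 138, 131, 131, 122
The 2 values of 156 share dense rank 2.
The 2 values of 141 share dense rank 3.
The 2 values of 131 share dense rank 5.
Remaining distinct values take the next consecutive integers.
Method 2 values → pooled ranks: 131→5, 141→3, 163→1, 122→6, 138→4
Rank sum = 5 + 3 + 1 + 6 + 4 = 19

19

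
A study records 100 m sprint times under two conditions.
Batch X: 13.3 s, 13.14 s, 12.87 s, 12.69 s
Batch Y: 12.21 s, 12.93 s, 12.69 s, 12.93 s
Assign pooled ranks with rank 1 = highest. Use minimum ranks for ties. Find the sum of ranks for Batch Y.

20

Sorted (descending): 13.3, 13.14, 12.93, 12.93, 12.87, 12.69, 12.69, 12.21
The 2 values of 12.93 occupy positions 3–4 → each gets rank 3.
The 2 values of 12.69 occupy positions 6–7 → each gets rank 6.
Batch Y values → pooled ranks: 12.21→8, 12.93→3, 12.69→6, 12.93→3
Rank sum = 8 + 3 + 6 + 3 = 20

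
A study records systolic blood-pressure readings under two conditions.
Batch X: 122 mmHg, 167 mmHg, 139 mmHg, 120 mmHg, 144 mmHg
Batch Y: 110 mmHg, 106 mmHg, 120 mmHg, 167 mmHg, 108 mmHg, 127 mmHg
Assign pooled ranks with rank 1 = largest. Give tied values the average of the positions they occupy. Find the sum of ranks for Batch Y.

44

Sorted (descending): 167, 167, 144, 139, 127, 122, 120, 120, 110, 108, 106
The 2 values of 167 occupy positions 1–2 → average rank (1+2)/2 = 1.5.
The 2 values of 120 occupy positions 7–8 → average rank (7+8)/2 = 7.5.
Batch Y values → pooled ranks: 110→9, 106→11, 120→7.5, 167→1.5, 108→10, 127→5
Rank sum = 9 + 11 + 7.5 + 1.5 + 10 + 5 = 44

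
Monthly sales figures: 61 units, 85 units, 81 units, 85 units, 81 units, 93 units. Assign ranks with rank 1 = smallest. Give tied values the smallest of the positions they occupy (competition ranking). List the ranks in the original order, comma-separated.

1, 4, 2, 4, 2, 6

Sorted (ascending): 61, 81, 81, 85, 85, 93
The 2 values of 81 occupy positions 2–3 → each gets rank 2.
The 2 values of 85 occupy positions 4–5 → each gets rank 4.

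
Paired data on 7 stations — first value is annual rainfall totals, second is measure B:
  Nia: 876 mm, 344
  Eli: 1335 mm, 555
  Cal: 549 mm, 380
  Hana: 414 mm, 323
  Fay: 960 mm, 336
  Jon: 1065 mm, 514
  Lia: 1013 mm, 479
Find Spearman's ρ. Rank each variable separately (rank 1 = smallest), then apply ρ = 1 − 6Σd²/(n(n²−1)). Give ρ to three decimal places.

0.857

Ranks of variable 1: 3, 7, 2, 1, 4, 6, 5
Ranks of variable 2: 3, 7, 4, 1, 2, 6, 5
d = r₁ − r₂: 0, 0, -2, 0, 2, 0, 0
d²: 0, 0, 4, 0, 4, 0, 0; Σd² = 8
ρ = 1 − 6·8/(7·48) = 1 − 48/336 = 0.857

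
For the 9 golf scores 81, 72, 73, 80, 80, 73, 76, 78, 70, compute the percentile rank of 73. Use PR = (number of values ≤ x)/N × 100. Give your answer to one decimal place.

N = 9.
Strictly below 73: 2. Equal to 73: 2.
PR = 4/9 × 100 = 44.4

44.4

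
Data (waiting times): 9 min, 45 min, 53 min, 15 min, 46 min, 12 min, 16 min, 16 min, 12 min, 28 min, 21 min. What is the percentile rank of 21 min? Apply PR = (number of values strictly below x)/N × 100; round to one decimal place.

N = 11.
Strictly below 21: 6. Equal to 21: 1.
PR = 6/11 × 100 = 54.5

54.5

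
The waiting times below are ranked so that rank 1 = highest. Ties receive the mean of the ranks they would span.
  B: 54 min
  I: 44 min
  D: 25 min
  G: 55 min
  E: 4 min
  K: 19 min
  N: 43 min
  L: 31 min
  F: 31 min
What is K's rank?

8

Sorted (descending): 55, 54, 44, 43, 31, 31, 25, 19, 4
The 2 values of 31 occupy positions 5–6 → average rank (5+6)/2 = 5.5.
K has value 19 min → rank 8.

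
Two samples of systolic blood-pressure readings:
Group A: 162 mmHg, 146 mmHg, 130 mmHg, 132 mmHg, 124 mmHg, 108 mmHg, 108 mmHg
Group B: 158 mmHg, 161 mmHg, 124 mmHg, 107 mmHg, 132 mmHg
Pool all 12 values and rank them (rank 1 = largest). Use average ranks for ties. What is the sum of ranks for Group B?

Sorted (descending): 162, 161, 158, 146, 132, 132, 130, 124, 124, 108, 108, 107
The 2 values of 132 occupy positions 5–6 → average rank (5+6)/2 = 5.5.
The 2 values of 124 occupy positions 8–9 → average rank (8+9)/2 = 8.5.
The 2 values of 108 occupy positions 10–11 → average rank (10+11)/2 = 10.5.
Group B values → pooled ranks: 158→3, 161→2, 124→8.5, 107→12, 132→5.5
Rank sum = 3 + 2 + 8.5 + 12 + 5.5 = 31

31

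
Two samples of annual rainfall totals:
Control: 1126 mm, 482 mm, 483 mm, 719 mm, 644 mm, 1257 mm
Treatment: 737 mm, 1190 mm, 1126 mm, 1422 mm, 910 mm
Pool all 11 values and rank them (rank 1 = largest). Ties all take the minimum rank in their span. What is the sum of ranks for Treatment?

Sorted (descending): 1422, 1257, 1190, 1126, 1126, 910, 737, 719, 644, 483, 482
The 2 values of 1126 occupy positions 4–5 → each gets rank 4.
Treatment values → pooled ranks: 737→7, 1190→3, 1126→4, 1422→1, 910→6
Rank sum = 7 + 3 + 4 + 1 + 6 = 21

21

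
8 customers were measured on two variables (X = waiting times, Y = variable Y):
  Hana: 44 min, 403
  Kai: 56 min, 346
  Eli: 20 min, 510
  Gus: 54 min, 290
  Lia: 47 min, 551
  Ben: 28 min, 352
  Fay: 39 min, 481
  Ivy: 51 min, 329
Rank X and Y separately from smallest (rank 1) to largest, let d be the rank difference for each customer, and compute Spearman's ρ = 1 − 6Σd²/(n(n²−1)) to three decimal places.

-0.619

Ranks of variable 1: 4, 8, 1, 7, 5, 2, 3, 6
Ranks of variable 2: 5, 3, 7, 1, 8, 4, 6, 2
d = r₁ − r₂: -1, 5, -6, 6, -3, -2, -3, 4
d²: 1, 25, 36, 36, 9, 4, 9, 16; Σd² = 136
ρ = 1 − 6·136/(8·63) = 1 − 816/504 = -0.619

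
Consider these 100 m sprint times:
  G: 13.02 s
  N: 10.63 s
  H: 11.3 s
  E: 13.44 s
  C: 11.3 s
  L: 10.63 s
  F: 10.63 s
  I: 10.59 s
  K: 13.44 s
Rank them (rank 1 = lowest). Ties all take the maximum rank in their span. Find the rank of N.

4

Sorted (ascending): 10.59, 10.63, 10.63, 10.63, 11.3, 11.3, 13.02, 13.44, 13.44
The 3 values of 10.63 occupy positions 2–4 → each gets rank 4.
The 2 values of 11.3 occupy positions 5–6 → each gets rank 6.
The 2 values of 13.44 occupy positions 8–9 → each gets rank 9.
N has value 10.63 s → rank 4.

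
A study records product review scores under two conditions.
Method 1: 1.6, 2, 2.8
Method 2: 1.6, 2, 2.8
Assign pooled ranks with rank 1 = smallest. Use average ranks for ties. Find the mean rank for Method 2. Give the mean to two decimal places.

3.50

Sorted (ascending): 1.6, 1.6, 2, 2, 2.8, 2.8
The 2 values of 1.6 occupy positions 1–2 → average rank (1+2)/2 = 1.5.
The 2 values of 2 occupy positions 3–4 → average rank (3+4)/2 = 3.5.
The 2 values of 2.8 occupy positions 5–6 → average rank (5+6)/2 = 5.5.
Method 2 values → pooled ranks: 1.6→1.5, 2→3.5, 2.8→5.5
Mean rank = (1.5 + 3.5 + 5.5) / 3 = 3.50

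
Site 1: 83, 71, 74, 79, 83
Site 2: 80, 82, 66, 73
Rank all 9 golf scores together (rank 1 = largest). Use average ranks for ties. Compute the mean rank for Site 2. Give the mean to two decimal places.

5.75

Sorted (descending): 83, 83, 82, 80, 79, 74, 73, 71, 66
The 2 values of 83 occupy positions 1–2 → average rank (1+2)/2 = 1.5.
Site 2 values → pooled ranks: 80→4, 82→3, 66→9, 73→7
Mean rank = (4 + 3 + 9 + 7) / 4 = 5.75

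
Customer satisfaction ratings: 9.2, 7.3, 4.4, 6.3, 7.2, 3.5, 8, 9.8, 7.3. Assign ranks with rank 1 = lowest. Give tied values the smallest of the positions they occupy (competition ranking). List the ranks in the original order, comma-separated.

8, 5, 2, 3, 4, 1, 7, 9, 5

Sorted (ascending): 3.5, 4.4, 6.3, 7.2, 7.3, 7.3, 8, 9.2, 9.8
The 2 values of 7.3 occupy positions 5–6 → each gets rank 5.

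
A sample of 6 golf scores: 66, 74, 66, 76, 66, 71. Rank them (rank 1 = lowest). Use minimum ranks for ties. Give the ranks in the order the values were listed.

Sorted (ascending): 66, 66, 66, 71, 74, 76
The 3 values of 66 occupy positions 1–3 → each gets rank 1.

1, 5, 1, 6, 1, 4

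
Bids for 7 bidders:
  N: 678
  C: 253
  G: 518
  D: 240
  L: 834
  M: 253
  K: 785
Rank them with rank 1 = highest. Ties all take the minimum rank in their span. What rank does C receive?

Sorted (descending): 834, 785, 678, 518, 253, 253, 240
The 2 values of 253 occupy positions 5–6 → each gets rank 5.
C has value 253 → rank 5.

5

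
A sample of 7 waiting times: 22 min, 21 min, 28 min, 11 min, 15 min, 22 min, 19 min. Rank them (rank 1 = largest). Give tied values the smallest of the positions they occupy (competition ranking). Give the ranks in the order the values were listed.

Sorted (descending): 28, 22, 22, 21, 19, 15, 11
The 2 values of 22 occupy positions 2–3 → each gets rank 2.

2, 4, 1, 7, 6, 2, 5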